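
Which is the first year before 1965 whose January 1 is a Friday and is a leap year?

Jan 1 advances by 2 weekdays after a leap year and by 1 after a common year.
1965: Jan 1 is Friday.
1964: Wednesday (leap)
1963: Tuesday
1962: Monday
1961: Sunday
1960: Friday (leap)
1960 begins on a Friday and is a leap year.

1960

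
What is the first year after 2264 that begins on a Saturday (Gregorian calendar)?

2270

Jan 1 advances by 2 weekdays after a leap year and by 1 after a common year.
2264: Jan 1 is Friday (leap).
2265: Sunday
2266: Monday
2267: Tuesday
2268: Wednesday (leap)
2269: Friday
2270: Saturday
2270 begins on a Saturday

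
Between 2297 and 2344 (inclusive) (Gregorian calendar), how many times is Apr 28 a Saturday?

6

Track Apr 28's weekday year by year (advancing +1, or +2 across a Feb 29):
  2297: Wed  2298: Thu (+1)  2299: Fri (+1)  2300: Sat (+1) ✓  2301: Sun (+1)
  2302: Mon (+1)  2303: Tue (+1)  2304: Thu (+2)  2305: Fri (+1)  2306: Sat (+1) ✓
  2307: Sun (+1)  2308: Tue (+2)  2309: Wed (+1)  2310: Thu (+1)  … (20 more years) …
  2331: Tue (+1)  2332: Thu (+2)  2333: Fri (+1)  2334: Sat (+1) ✓  2335: Sun (+1)
  2336: Tue (+2)  2337: Wed (+1)  2338: Thu (+1)  2339: Fri (+1)  2340: Sun (+2)
  2341: Mon (+1)  2342: Tue (+1)  2343: Wed (+1)  2344: Fri (+2)
Saturday years: 2300, 2306, 2317, 2323, 2328, 2334 — 6 in total.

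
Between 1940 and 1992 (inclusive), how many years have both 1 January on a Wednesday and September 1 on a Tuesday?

2

Check each year's weekday for 1 January and September 1:
  1940: Mon/Sun  1941: Wed/Mon  1942: Thu/Tue  1943: Fri/Wed  1944: Sat/Fri  1945: Mon/Sat  1946: Tue/Sun  1947: Wed/Mon  1948: Thu/Wed  1949: Sat/Thu  1950: Sun/Fri  1951: Mon/Sat  1952: Tue/Mon  1953: Thu/Tue  …(25 more)…  1979: Mon/Sat  1980: Tue/Mon  1981: Thu/Tue  1982: Fri/Wed  1983: Sat/Thu  1984: Sun/Sat  1985: Tue/Sun  1986: Wed/Mon  1987: Thu/Tue  1988: Fri/Thu  1989: Sun/Fri  1990: Mon/Sat  1991: Tue/Sun  1992: Wed/Tue ✓
Both conditions hold in: 1964, 1992 — 2.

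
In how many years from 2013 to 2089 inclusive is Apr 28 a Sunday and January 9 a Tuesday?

Check each year's weekday for Apr 28 and January 9:
  2013: Sun/Wed  2014: Mon/Thu  2015: Tue/Fri  2016: Thu/Sat  2017: Fri/Mon  2018: Sat/Tue  2019: Sun/Wed  2020: Tue/Thu  2021: Wed/Sat  2022: Thu/Sun  2023: Fri/Mon  2024: Sun/Tue ✓  2025: Mon/Thu  2026: Tue/Fri  …(49 more)…  2076: Tue/Thu  2077: Wed/Sat  2078: Thu/Sun  2079: Fri/Mon  2080: Sun/Tue ✓  2081: Mon/Thu  2082: Tue/Fri  2083: Wed/Sat  2084: Fri/Sun  2085: Sat/Tue  2086: Sun/Wed  2087: Mon/Thu  2088: Wed/Fri  2089: Thu/Sun
Both conditions hold in: 2024, 2052, 2080 — 3.

3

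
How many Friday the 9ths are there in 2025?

1

Check the 9th of each month of 2025: Jan 9: Thu, Feb 9: Sun, Mar 9: Sun, Apr 9: Wed, May 9: Fri, Jun 9: Mon, Jul 9: Wed, Aug 9: Sat, Sep 9: Tue, Oct 9: Thu, Nov 9: Sun, Dec 9: Tue.
Friday occurs in May — 1 month.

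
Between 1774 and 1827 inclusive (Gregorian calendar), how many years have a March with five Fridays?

March has 31 days; it has five Fridays when Friday falls among the first (month-length − 28) days — i.e. when March 1 is one of Friday/Thursday/Wednesday.
March 1 by year: 1774:Tue 1775:Wed✓ 1776:Fri✓ 1777:Sat 1778:Sun 1779:Mon 1780:Wed✓ 1781:Thu✓ 1782:Fri✓ 1783:Sat 1784:Mon 1785:Tue 1786:Wed✓ 1787:Thu✓ 1788:Sat …(24 more)… 1813:Mon 1814:Tue 1815:Wed✓ 1816:Fri✓ 1817:Sat 1818:Sun 1819:Mon 1820:Wed✓ 1821:Thu✓ 1822:Fri✓ 1823:Sat 1824:Mon 1825:Tue 1826:Wed✓ 1827:Thu✓
Years with five Fridays: 1775, 1776, 1780, 1781, 1782, 1786, 1787, 1792, 1793, 1797, 1798, 1799, 1804, 1805, 1809, 1810, 1811, 1815, 1816, 1820, 1821, 1822, 1826, 1827 → 24.

24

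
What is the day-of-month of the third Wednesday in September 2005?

September 1, 2005 is a Thursday, so the first Wednesday is the 7th.
The third Wednesday is 7 + 14 = 21.

21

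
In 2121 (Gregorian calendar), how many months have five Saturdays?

4

A month of length L has five Saturdays iff its first Saturday is on day ≤ L−28 (so day 1–3 in a 31-day month, 1–2 in a 30-day month, day 1 in a leap February).
Checking each month of 2121: Jan starts Wed (31d); Feb starts Sat (28d); Mar starts Sat (31d) ✓; Apr starts Tue (30d); May starts Thu (31d) ✓; Jun starts Sun (30d); Jul starts Tue (31d); Aug starts Fri (31d) ✓; Sep starts Mon (30d); Oct starts Wed (31d); Nov starts Sat (30d) ✓; Dec starts Mon (31d).
Five-Saturday months: March, May, August, November → 4.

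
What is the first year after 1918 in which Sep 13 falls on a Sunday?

From one year to the next, a fixed date's weekday advances by 1, or by 2 when a Feb 29 lies between the two dates.
1918: September 13 is Friday.
1919: Saturday (+1)
1920: Monday (+2)
1921: Tuesday (+1)
1922: Wednesday (+1)
1923: Thursday (+1)
1924: Saturday (+2)
1925: Sunday (+1)
Sep 13 falls on a Sunday in 1925.

1925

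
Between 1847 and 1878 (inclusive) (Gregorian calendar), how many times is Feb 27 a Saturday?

Track Feb 27's weekday year by year (advancing +1, or +2 across a Feb 29):
  1847: Sat ✓  1848: Sun (+1)  1849: Tue (+2)  1850: Wed (+1)  1851: Thu (+1)
  1852: Fri (+1)  1853: Sun (+2)  1854: Mon (+1)  1855: Tue (+1)  1856: Wed (+1)
  1857: Fri (+2)  1858: Sat (+1) ✓  1859: Sun (+1)  1860: Mon (+1)  … (4 more years) …
  1865: Mon (+2)  1866: Tue (+1)  1867: Wed (+1)  1868: Thu (+1)  1869: Sat (+2) ✓
  1870: Sun (+1)  1871: Mon (+1)  1872: Tue (+1)  1873: Thu (+2)  1874: Fri (+1)
  1875: Sat (+1) ✓  1876: Sun (+1)  1877: Tue (+2)  1878: Wed (+1)
Saturday years: 1847, 1858, 1864, 1869, 1875 — 5 in total.

5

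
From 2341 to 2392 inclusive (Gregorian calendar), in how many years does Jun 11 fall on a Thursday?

8

Track Jun 11's weekday year by year (advancing +1, or +2 across a Feb 29):
  2341: Wed  2342: Thu (+1) ✓  2343: Fri (+1)  2344: Sun (+2)  2345: Mon (+1)
  2346: Tue (+1)  2347: Wed (+1)  2348: Fri (+2)  2349: Sat (+1)  2350: Sun (+1)
  2351: Mon (+1)  2352: Wed (+2)  2353: Thu (+1) ✓  2354: Fri (+1)  … (24 more years) …
  2379: Mon (+1)  2380: Wed (+2)  2381: Thu (+1) ✓  2382: Fri (+1)  2383: Sat (+1)
  2384: Mon (+2)  2385: Tue (+1)  2386: Wed (+1)  2387: Thu (+1) ✓  2388: Sat (+2)
  2389: Sun (+1)  2390: Mon (+1)  2391: Tue (+1)  2392: Thu (+2) ✓
Thursday years: 2342, 2353, 2359, 2364, 2370, 2381, 2387, 2392 — 8 in total.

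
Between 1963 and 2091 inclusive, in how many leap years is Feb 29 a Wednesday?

Leap years in 1963–2091: 32 of them.
Feb 29 weekday advances by 5 (mod 7) from one leap year to the next four years later (or differs when a century non-leap intervenes).
Leap-day weekdays: 1964:Sat 1968:Thu 1972:Tue 1976:Sun 1980:Fri 1984:Wed✓ 1988:Mon 1992:Sat 1996:Thu 2000:Tue 2004:Sun 2008:Fri 2012:Wed✓ …(6 more)… 2040:Wed✓ 2044:Mon 2048:Sat 2052:Thu 2056:Tue 2060:Sun 2064:Fri 2068:Wed✓ 2072:Mon 2076:Sat 2080:Thu 2084:Tue 2088:Sun
Wednesday: 1984, 2012, 2040, 2068 → 4.

4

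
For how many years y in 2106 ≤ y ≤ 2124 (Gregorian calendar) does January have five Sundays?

10

January has 31 days; it has five Sundays when Sunday falls among the first (month-length − 28) days — i.e. when January 1 is one of Sunday/Saturday/Friday.
January 1 by year: 2106:Fri✓ 2107:Sat✓ 2108:Sun✓ 2109:Tue 2110:Wed 2111:Thu 2112:Fri✓ 2113:Sun✓ 2114:Mon 2115:Tue 2116:Wed 2117:Fri✓ 2118:Sat✓ 2119:Sun✓ 2120:Mon 2121:Wed 2122:Thu 2123:Fri✓ 2124:Sat✓
Years with five Sundays: 2106, 2107, 2108, 2112, 2113, 2117, 2118, 2119, 2123, 2124 → 10.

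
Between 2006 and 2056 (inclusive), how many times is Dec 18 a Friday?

8

Track Dec 18's weekday year by year (advancing +1, or +2 across a Feb 29):
  2006: Mon  2007: Tue (+1)  2008: Thu (+2)  2009: Fri (+1) ✓  2010: Sat (+1)
  2011: Sun (+1)  2012: Tue (+2)  2013: Wed (+1)  2014: Thu (+1)  2015: Fri (+1) ✓
  2016: Sun (+2)  2017: Mon (+1)  2018: Tue (+1)  2019: Wed (+1)  … (23 more years) …
  2043: Fri (+1) ✓  2044: Sun (+2)  2045: Mon (+1)  2046: Tue (+1)  2047: Wed (+1)
  2048: Fri (+2) ✓  2049: Sat (+1)  2050: Sun (+1)  2051: Mon (+1)  2052: Wed (+2)
  2053: Thu (+1)  2054: Fri (+1) ✓  2055: Sat (+1)  2056: Mon (+2)
Friday years: 2009, 2015, 2020, 2026, 2037, 2043, 2048, 2054 — 8 in total.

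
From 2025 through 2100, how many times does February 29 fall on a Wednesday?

Leap years in 2025–2100: 18 of them.
Feb 29 weekday advances by 5 (mod 7) from one leap year to the next four years later (or differs when a century non-leap intervenes).
Leap-day weekdays: 2028:Tue 2032:Sun 2036:Fri 2040:Wed✓ 2044:Mon 2048:Sat 2052:Thu 2056:Tue 2060:Sun 2064:Fri 2068:Wed✓ 2072:Mon 2076:Sat 2080:Thu 2084:Tue 2088:Sun 2092:Fri 2096:Wed✓
Wednesday: 2040, 2068, 2096 → 3.

3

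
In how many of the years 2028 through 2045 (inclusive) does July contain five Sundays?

July has 31 days; it has five Sundays when Sunday falls among the first (month-length − 28) days — i.e. when July 1 is one of Sunday/Saturday/Friday.
July 1 by year: 2028:Sat✓ 2029:Sun✓ 2030:Mon 2031:Tue 2032:Thu 2033:Fri✓ 2034:Sat✓ 2035:Sun✓ 2036:Tue 2037:Wed 2038:Thu 2039:Fri✓ 2040:Sun✓ 2041:Mon 2042:Tue 2043:Wed 2044:Fri✓ 2045:Sat✓
Years with five Sundays: 2028, 2029, 2033, 2034, 2035, 2039, 2040, 2044, 2045 → 9.

9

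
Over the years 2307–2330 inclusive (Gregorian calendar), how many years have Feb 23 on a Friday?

Track Feb 23's weekday year by year (advancing +1, or +2 across a Feb 29):
  2307: Sat  2308: Sun (+1)  2309: Tue (+2)  2310: Wed (+1)  2311: Thu (+1)
  2312: Fri (+1) ✓  2313: Sun (+2)  2314: Mon (+1)  2315: Tue (+1)  2316: Wed (+1)
  2317: Fri (+2) ✓  2318: Sat (+1)  2319: Sun (+1)  2320: Mon (+1)  2321: Wed (+2)
  2322: Thu (+1)  2323: Fri (+1) ✓  2324: Sat (+1)  2325: Mon (+2)  2326: Tue (+1)
  2327: Wed (+1)  2328: Thu (+1)  2329: Sat (+2)  2330: Sun (+1)
Friday years: 2312, 2317, 2323 — 3 in total.

3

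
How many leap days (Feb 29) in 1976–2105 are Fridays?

6

Leap years in 1976–2105: 32 of them.
Feb 29 weekday advances by 5 (mod 7) from one leap year to the next four years later (or differs when a century non-leap intervenes).
Leap-day weekdays: 1976:Sun 1980:Fri✓ 1984:Wed 1988:Mon 1992:Sat 1996:Thu 2000:Tue 2004:Sun 2008:Fri✓ 2012:Wed 2016:Mon 2020:Sat 2024:Thu …(6 more)… 2052:Thu 2056:Tue 2060:Sun 2064:Fri✓ 2068:Wed 2072:Mon 2076:Sat 2080:Thu 2084:Tue 2088:Sun 2092:Fri✓ 2096:Wed 2104:Fri✓
Friday: 1980, 2008, 2036, 2064, 2092, 2104 → 6.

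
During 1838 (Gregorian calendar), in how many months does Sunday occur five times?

4

A month of length L has five Sundays iff its first Sunday is on day ≤ L−28 (so day 1–3 in a 31-day month, 1–2 in a 30-day month, day 1 in a leap February).
Checking each month of 1838: Jan starts Mon (31d); Feb starts Thu (28d); Mar starts Thu (31d); Apr starts Sun (30d) ✓; May starts Tue (31d); Jun starts Fri (30d); Jul starts Sun (31d) ✓; Aug starts Wed (31d); Sep starts Sat (30d) ✓; Oct starts Mon (31d); Nov starts Thu (30d); Dec starts Sat (31d) ✓.
Five-Sunday months: April, July, September, December → 4.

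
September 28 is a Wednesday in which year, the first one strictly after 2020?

From one year to the next, a fixed date's weekday advances by 1, or by 2 when a Feb 29 lies between the two dates.
2020: September 28 is Monday.
2021: Tuesday (+1)
2022: Wednesday (+1)
September 28 falls on a Wednesday in 2022.

2022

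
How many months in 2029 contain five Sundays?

4

A month of length L has five Sundays iff its first Sunday is on day ≤ L−28 (so day 1–3 in a 31-day month, 1–2 in a 30-day month, day 1 in a leap February).
Checking each month of 2029: Jan starts Mon (31d); Feb starts Thu (28d); Mar starts Thu (31d); Apr starts Sun (30d) ✓; May starts Tue (31d); Jun starts Fri (30d); Jul starts Sun (31d) ✓; Aug starts Wed (31d); Sep starts Sat (30d) ✓; Oct starts Mon (31d); Nov starts Thu (30d); Dec starts Sat (31d) ✓.
Five-Sunday months: April, July, September, December → 4.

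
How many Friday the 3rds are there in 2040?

2

Check the 3rd of each month of 2040: Jan 3: Tue, Feb 3: Fri, Mar 3: Sat, Apr 3: Tue, May 3: Thu, Jun 3: Sun, Jul 3: Tue, Aug 3: Fri, Sep 3: Mon, Oct 3: Wed, Nov 3: Sat, Dec 3: Mon.
Friday occurs in February, August — 2 months.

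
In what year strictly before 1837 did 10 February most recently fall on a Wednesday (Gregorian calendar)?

1836

From one year to the next, a fixed date's weekday advances by 1, or by 2 when a Feb 29 lies between the two dates.
1837: February 10 is Friday.
1836: Wednesday (−2)
10 February falls on a Wednesday in 1836.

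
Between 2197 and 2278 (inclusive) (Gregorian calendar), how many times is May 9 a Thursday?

13

Track May 9's weekday year by year (advancing +1, or +2 across a Feb 29):
  2197: Tue  2198: Wed (+1)  2199: Thu (+1) ✓  2200: Fri (+1)  2201: Sat (+1)
  2202: Sun (+1)  2203: Mon (+1)  2204: Wed (+2)  2205: Thu (+1) ✓  2206: Fri (+1)
  2207: Sat (+1)  2208: Mon (+2)  2209: Tue (+1)  2210: Wed (+1)  … (54 more years) …
  2265: Tue (+1)  2266: Wed (+1)  2267: Thu (+1) ✓  2268: Sat (+2)  2269: Sun (+1)
  2270: Mon (+1)  2271: Tue (+1)  2272: Thu (+2) ✓  2273: Fri (+1)  2274: Sat (+1)
  2275: Sun (+1)  2276: Tue (+2)  2277: Wed (+1)  2278: Thu (+1) ✓
Thursday years: 2199, 2205, 2211, 2216, 2222, 2233, 2239, 2244, 2250, 2261, 2267, 2272, 2278 — 13 in total.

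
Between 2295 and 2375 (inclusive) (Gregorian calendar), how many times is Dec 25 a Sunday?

11

Track Dec 25's weekday year by year (advancing +1, or +2 across a Feb 29):
  2295: Wed  2296: Fri (+2)  2297: Sat (+1)  2298: Sun (+1) ✓  2299: Mon (+1)
  2300: Tue (+1)  2301: Wed (+1)  2302: Thu (+1)  2303: Fri (+1)  2304: Sun (+2) ✓
  2305: Mon (+1)  2306: Tue (+1)  2307: Wed (+1)  2308: Fri (+2)  … (53 more years) …
  2362: Tue (+1)  2363: Wed (+1)  2364: Fri (+2)  2365: Sat (+1)  2366: Sun (+1) ✓
  2367: Mon (+1)  2368: Wed (+2)  2369: Thu (+1)  2370: Fri (+1)  2371: Sat (+1)
  2372: Mon (+2)  2373: Tue (+1)  2374: Wed (+1)  2375: Thu (+1)
Sunday years: 2298, 2304, 2310, 2321, 2327, 2332, 2338, 2349, 2355, 2360, 2366 — 11 in total.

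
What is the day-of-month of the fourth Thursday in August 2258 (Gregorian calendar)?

August 1, 2258 is a Sunday, so the first Thursday is the 5th.
The fourth Thursday is 5 + 21 = 26.

26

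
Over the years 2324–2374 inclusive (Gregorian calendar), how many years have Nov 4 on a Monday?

Track Nov 4's weekday year by year (advancing +1, or +2 across a Feb 29):
  2324: Tue  2325: Wed (+1)  2326: Thu (+1)  2327: Fri (+1)  2328: Sun (+2)
  2329: Mon (+1) ✓  2330: Tue (+1)  2331: Wed (+1)  2332: Fri (+2)  2333: Sat (+1)
  2334: Sun (+1)  2335: Mon (+1) ✓  2336: Wed (+2)  2337: Thu (+1)  … (23 more years) …
  2361: Sat (+1)  2362: Sun (+1)  2363: Mon (+1) ✓  2364: Wed (+2)  2365: Thu (+1)
  2366: Fri (+1)  2367: Sat (+1)  2368: Mon (+2) ✓  2369: Tue (+1)  2370: Wed (+1)
  2371: Thu (+1)  2372: Sat (+2)  2373: Sun (+1)  2374: Mon (+1) ✓
Monday years: 2329, 2335, 2340, 2346, 2357, 2363, 2368, 2374 — 8 in total.

8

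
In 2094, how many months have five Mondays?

A month of length L has five Mondays iff its first Monday is on day ≤ L−28 (so day 1–3 in a 31-day month, 1–2 in a 30-day month, day 1 in a leap February).
Checking each month of 2094: Jan starts Fri (31d); Feb starts Mon (28d); Mar starts Mon (31d) ✓; Apr starts Thu (30d); May starts Sat (31d) ✓; Jun starts Tue (30d); Jul starts Thu (31d); Aug starts Sun (31d) ✓; Sep starts Wed (30d); Oct starts Fri (31d); Nov starts Mon (30d) ✓; Dec starts Wed (31d).
Five-Monday months: March, May, August, November → 4.

4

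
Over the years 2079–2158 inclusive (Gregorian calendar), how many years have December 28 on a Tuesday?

Track December 28's weekday year by year (advancing +1, or +2 across a Feb 29):
  2079: Thu  2080: Sat (+2)  2081: Sun (+1)  2082: Mon (+1)  2083: Tue (+1) ✓
  2084: Thu (+2)  2085: Fri (+1)  2086: Sat (+1)  2087: Sun (+1)  2088: Tue (+2) ✓
  2089: Wed (+1)  2090: Thu (+1)  2091: Fri (+1)  2092: Sun (+2)  … (52 more years) …
  2145: Tue (+1) ✓  2146: Wed (+1)  2147: Thu (+1)  2148: Sat (+2)  2149: Sun (+1)
  2150: Mon (+1)  2151: Tue (+1) ✓  2152: Thu (+2)  2153: Fri (+1)  2154: Sat (+1)
  2155: Sun (+1)  2156: Tue (+2) ✓  2157: Wed (+1)  2158: Thu (+1)
Tuesday years: 2083, 2088, 2094, 2100, 2106, 2117, 2123, 2128, 2134, 2145, 2151, 2156 — 12 in total.

12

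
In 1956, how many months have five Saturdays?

4

A month of length L has five Saturdays iff its first Saturday is on day ≤ L−28 (so day 1–3 in a 31-day month, 1–2 in a 30-day month, day 1 in a leap February).
Checking each month of 1956: Jan starts Sun (31d); Feb starts Wed (29d); Mar starts Thu (31d) ✓; Apr starts Sun (30d); May starts Tue (31d); Jun starts Fri (30d) ✓; Jul starts Sun (31d); Aug starts Wed (31d); Sep starts Sat (30d) ✓; Oct starts Mon (31d); Nov starts Thu (30d); Dec starts Sat (31d) ✓.
Five-Saturday months: March, June, September, December → 4.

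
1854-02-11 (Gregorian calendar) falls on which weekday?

Saturday

January 1, 1854 is a Sunday.
February 11 is day 42 of the year, i.e. 41 days after Jan 1.
41 mod 7 = 6, so advance 6 weekdays from Sunday: Saturday.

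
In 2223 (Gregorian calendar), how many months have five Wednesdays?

5

A month of length L has five Wednesdays iff its first Wednesday is on day ≤ L−28 (so day 1–3 in a 31-day month, 1–2 in a 30-day month, day 1 in a leap February).
Checking each month of 2223: Jan starts Wed (31d) ✓; Feb starts Sat (28d); Mar starts Sat (31d); Apr starts Tue (30d) ✓; May starts Thu (31d); Jun starts Sun (30d); Jul starts Tue (31d) ✓; Aug starts Fri (31d); Sep starts Mon (30d); Oct starts Wed (31d) ✓; Nov starts Sat (30d); Dec starts Mon (31d) ✓.
Five-Wednesday months: January, April, July, October, December → 5.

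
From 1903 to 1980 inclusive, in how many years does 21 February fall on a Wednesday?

12

Track 21 February's weekday year by year (advancing +1, or +2 across a Feb 29):
  1903: Sat  1904: Sun (+1)  1905: Tue (+2)  1906: Wed (+1) ✓  1907: Thu (+1)
  1908: Fri (+1)  1909: Sun (+2)  1910: Mon (+1)  1911: Tue (+1)  1912: Wed (+1) ✓
  1913: Fri (+2)  1914: Sat (+1)  1915: Sun (+1)  1916: Mon (+1)  … (50 more years) …
  1967: Tue (+1)  1968: Wed (+1) ✓  1969: Fri (+2)  1970: Sat (+1)  1971: Sun (+1)
  1972: Mon (+1)  1973: Wed (+2) ✓  1974: Thu (+1)  1975: Fri (+1)  1976: Sat (+1)
  1977: Mon (+2)  1978: Tue (+1)  1979: Wed (+1) ✓  1980: Thu (+1)
Wednesday years: 1906, 1912, 1917, 1923, 1934, 1940, 1945, 1951, 1962, 1968, 1973, 1979 — 12 in total.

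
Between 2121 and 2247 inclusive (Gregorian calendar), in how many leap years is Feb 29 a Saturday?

Leap years in 2121–2247: 30 of them.
Feb 29 weekday advances by 5 (mod 7) from one leap year to the next four years later (or differs when a century non-leap intervenes).
Leap-day weekdays: 2124:Tue 2128:Sun 2132:Fri 2136:Wed 2140:Mon 2144:Sat✓ 2148:Thu 2152:Tue 2156:Sun 2160:Fri 2164:Wed 2168:Mon 2172:Sat✓ …(4 more)… 2192:Wed 2196:Mon 2204:Wed 2208:Mon 2212:Sat✓ 2216:Thu 2220:Tue 2224:Sun 2228:Fri 2232:Wed 2236:Mon 2240:Sat✓ 2244:Thu
Saturday: 2144, 2172, 2212, 2240 → 4.

4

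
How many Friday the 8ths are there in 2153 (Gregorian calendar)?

1

Check the 8th of each month of 2153: Jan 8: Mon, Feb 8: Thu, Mar 8: Thu, Apr 8: Sun, May 8: Tue, Jun 8: Fri, Jul 8: Sun, Aug 8: Wed, Sep 8: Sat, Oct 8: Mon, Nov 8: Thu, Dec 8: Sat.
Friday occurs in June — 1 month.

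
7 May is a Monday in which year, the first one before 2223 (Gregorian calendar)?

2221

From one year to the next, a fixed date's weekday advances by 1, or by 2 when a Feb 29 lies between the two dates.
2223: May 7 is Wednesday.
2222: Tuesday (−1)
2221: Monday (−1)
7 May falls on a Monday in 2221.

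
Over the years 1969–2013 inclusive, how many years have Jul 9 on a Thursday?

6

Track Jul 9's weekday year by year (advancing +1, or +2 across a Feb 29):
  1969: Wed  1970: Thu (+1) ✓  1971: Fri (+1)  1972: Sun (+2)  1973: Mon (+1)
  1974: Tue (+1)  1975: Wed (+1)  1976: Fri (+2)  1977: Sat (+1)  1978: Sun (+1)
  1979: Mon (+1)  1980: Wed (+2)  1981: Thu (+1) ✓  1982: Fri (+1)  … (17 more years) …
  2000: Sun (+2)  2001: Mon (+1)  2002: Tue (+1)  2003: Wed (+1)  2004: Fri (+2)
  2005: Sat (+1)  2006: Sun (+1)  2007: Mon (+1)  2008: Wed (+2)  2009: Thu (+1) ✓
  2010: Fri (+1)  2011: Sat (+1)  2012: Mon (+2)  2013: Tue (+1)
Thursday years: 1970, 1981, 1987, 1992, 1998, 2009 — 6 in total.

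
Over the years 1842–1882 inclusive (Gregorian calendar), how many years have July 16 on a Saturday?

Track July 16's weekday year by year (advancing +1, or +2 across a Feb 29):
  1842: Sat ✓  1843: Sun (+1)  1844: Tue (+2)  1845: Wed (+1)  1846: Thu (+1)
  1847: Fri (+1)  1848: Sun (+2)  1849: Mon (+1)  1850: Tue (+1)  1851: Wed (+1)
  1852: Fri (+2)  1853: Sat (+1) ✓  1854: Sun (+1)  1855: Mon (+1)  … (13 more years) …
  1869: Fri (+1)  1870: Sat (+1) ✓  1871: Sun (+1)  1872: Tue (+2)  1873: Wed (+1)
  1874: Thu (+1)  1875: Fri (+1)  1876: Sun (+2)  1877: Mon (+1)  1878: Tue (+1)
  1879: Wed (+1)  1880: Fri (+2)  1881: Sat (+1) ✓  1882: Sun (+1)
Saturday years: 1842, 1853, 1859, 1864, 1870, 1881 — 6 in total.

6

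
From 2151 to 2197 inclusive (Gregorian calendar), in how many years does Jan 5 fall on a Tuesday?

7

Track Jan 5's weekday year by year (advancing +1, or +2 across a Feb 29):
  2151: Tue ✓  2152: Wed (+1)  2153: Fri (+2)  2154: Sat (+1)  2155: Sun (+1)
  2156: Mon (+1)  2157: Wed (+2)  2158: Thu (+1)  2159: Fri (+1)  2160: Sat (+1)
  2161: Mon (+2)  2162: Tue (+1) ✓  2163: Wed (+1)  2164: Thu (+1)  … (19 more years) …
  2184: Mon (+1)  2185: Wed (+2)  2186: Thu (+1)  2187: Fri (+1)  2188: Sat (+1)
  2189: Mon (+2)  2190: Tue (+1) ✓  2191: Wed (+1)  2192: Thu (+1)  2193: Sat (+2)
  2194: Sun (+1)  2195: Mon (+1)  2196: Tue (+1) ✓  2197: Thu (+2)
Tuesday years: 2151, 2162, 2168, 2173, 2179, 2190, 2196 — 7 in total.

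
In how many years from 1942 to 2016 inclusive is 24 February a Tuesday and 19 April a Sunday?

Check each year's weekday for 24 February and 19 April:
  1942: Tue/Sun ✓  1943: Wed/Mon  1944: Thu/Wed  1945: Sat/Thu  1946: Sun/Fri  1947: Mon/Sat  1948: Tue/Mon  1949: Thu/Tue  1950: Fri/Wed  1951: Sat/Thu  1952: Sun/Sat  1953: Tue/Sun ✓  1954: Wed/Mon  1955: Thu/Tue  …(47 more)…  2003: Mon/Sat  2004: Tue/Mon  2005: Thu/Tue  2006: Fri/Wed  2007: Sat/Thu  2008: Sun/Sat  2009: Tue/Sun ✓  2010: Wed/Mon  2011: Thu/Tue  2012: Fri/Thu  2013: Sun/Fri  2014: Mon/Sat  2015: Tue/Sun ✓  2016: Wed/Tue
Both conditions hold in: 1942, 1953, 1959, 1970, 1981, 1987, 1998, 2009, 2015 — 9.

9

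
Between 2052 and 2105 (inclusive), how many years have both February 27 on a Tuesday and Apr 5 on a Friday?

Check each year's weekday for February 27 and Apr 5:
  2052: Tue/Fri ✓  2053: Thu/Sat  2054: Fri/Sun  2055: Sat/Mon  2056: Sun/Wed  2057: Tue/Thu  2058: Wed/Fri  2059: Thu/Sat  2060: Fri/Mon  2061: Sun/Tue  2062: Mon/Wed  2063: Tue/Thu  2064: Wed/Sat  2065: Fri/Sun  …(26 more)…  2092: Wed/Sat  2093: Fri/Sun  2094: Sat/Mon  2095: Sun/Tue  2096: Mon/Thu  2097: Wed/Fri  2098: Thu/Sat  2099: Fri/Sun  2100: Sat/Mon  2101: Sun/Tue  2102: Mon/Wed  2103: Tue/Thu  2104: Wed/Sat  2105: Fri/Sun
Both conditions hold in: 2052, 2080 — 2.

2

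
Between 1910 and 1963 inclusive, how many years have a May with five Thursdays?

24

May has 31 days; it has five Thursdays when Thursday falls among the first (month-length − 28) days — i.e. when May 1 is one of Thursday/Wednesday/Tuesday.
May 1 by year: 1910:Sun 1911:Mon 1912:Wed✓ 1913:Thu✓ 1914:Fri 1915:Sat 1916:Mon 1917:Tue✓ 1918:Wed✓ 1919:Thu✓ 1920:Sat 1921:Sun 1922:Mon 1923:Tue✓ 1924:Thu✓ …(24 more)… 1949:Sun 1950:Mon 1951:Tue✓ 1952:Thu✓ 1953:Fri 1954:Sat 1955:Sun 1956:Tue✓ 1957:Wed✓ 1958:Thu✓ 1959:Fri 1960:Sun 1961:Mon 1962:Tue✓ 1963:Wed✓
Years with five Thursdays: 1912, 1913, 1917, 1918, 1919, 1923, 1924, 1928, 1929, 1930, 1934, 1935, 1940, 1941, 1945, 1946, 1947, 1951, 1952, 1956, 1957, 1958, 1962, 1963 → 24.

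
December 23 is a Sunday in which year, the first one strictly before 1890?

From one year to the next, a fixed date's weekday advances by 1, or by 2 when a Feb 29 lies between the two dates.
1890: December 23 is Tuesday.
1889: Monday (−1)
1888: Sunday (−1)
December 23 falls on a Sunday in 1888.

1888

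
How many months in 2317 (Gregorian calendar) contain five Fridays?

A month of length L has five Fridays iff its first Friday is on day ≤ L−28 (so day 1–3 in a 31-day month, 1–2 in a 30-day month, day 1 in a leap February).
Checking each month of 2317: Jan starts Mon (31d); Feb starts Thu (28d); Mar starts Thu (31d) ✓; Apr starts Sun (30d); May starts Tue (31d); Jun starts Fri (30d) ✓; Jul starts Sun (31d); Aug starts Wed (31d) ✓; Sep starts Sat (30d); Oct starts Mon (31d); Nov starts Thu (30d) ✓; Dec starts Sat (31d).
Five-Friday months: March, June, August, November → 4.

4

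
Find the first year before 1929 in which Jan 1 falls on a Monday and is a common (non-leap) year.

1923

Jan 1 advances by 2 weekdays after a leap year and by 1 after a common year.
1929: Jan 1 is Tuesday.
1928: Sunday (leap)
1927: Saturday
1926: Friday
1925: Thursday
1924: Tuesday (leap)
1923: Monday
1923 begins on a Monday and is a common year.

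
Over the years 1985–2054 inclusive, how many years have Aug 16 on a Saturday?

Track Aug 16's weekday year by year (advancing +1, or +2 across a Feb 29):
  1985: Fri  1986: Sat (+1) ✓  1987: Sun (+1)  1988: Tue (+2)  1989: Wed (+1)
  1990: Thu (+1)  1991: Fri (+1)  1992: Sun (+2)  1993: Mon (+1)  1994: Tue (+1)
  1995: Wed (+1)  1996: Fri (+2)  1997: Sat (+1) ✓  1998: Sun (+1)  … (42 more years) …
  2041: Fri (+1)  2042: Sat (+1) ✓  2043: Sun (+1)  2044: Tue (+2)  2045: Wed (+1)
  2046: Thu (+1)  2047: Fri (+1)  2048: Sun (+2)  2049: Mon (+1)  2050: Tue (+1)
  2051: Wed (+1)  2052: Fri (+2)  2053: Sat (+1) ✓  2054: Sun (+1)
Saturday years: 1986, 1997, 2003, 2008, 2014, 2025, 2031, 2036, 2042, 2053 — 10 in total.

10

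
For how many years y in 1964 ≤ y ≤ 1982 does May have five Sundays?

9

May has 31 days; it has five Sundays when Sunday falls among the first (month-length − 28) days — i.e. when May 1 is one of Sunday/Saturday/Friday.
May 1 by year: 1964:Fri✓ 1965:Sat✓ 1966:Sun✓ 1967:Mon 1968:Wed 1969:Thu 1970:Fri✓ 1971:Sat✓ 1972:Mon 1973:Tue 1974:Wed 1975:Thu 1976:Sat✓ 1977:Sun✓ 1978:Mon 1979:Tue 1980:Thu 1981:Fri✓ 1982:Sat✓
Years with five Sundays: 1964, 1965, 1966, 1970, 1971, 1976, 1977, 1981, 1982 → 9.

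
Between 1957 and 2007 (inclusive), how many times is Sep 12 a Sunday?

7

Track Sep 12's weekday year by year (advancing +1, or +2 across a Feb 29):
  1957: Thu  1958: Fri (+1)  1959: Sat (+1)  1960: Mon (+2)  1961: Tue (+1)
  1962: Wed (+1)  1963: Thu (+1)  1964: Sat (+2)  1965: Sun (+1) ✓  1966: Mon (+1)
  1967: Tue (+1)  1968: Thu (+2)  1969: Fri (+1)  1970: Sat (+1)  … (23 more years) …
  1994: Mon (+1)  1995: Tue (+1)  1996: Thu (+2)  1997: Fri (+1)  1998: Sat (+1)
  1999: Sun (+1) ✓  2000: Tue (+2)  2001: Wed (+1)  2002: Thu (+1)  2003: Fri (+1)
  2004: Sun (+2) ✓  2005: Mon (+1)  2006: Tue (+1)  2007: Wed (+1)
Sunday years: 1965, 1971, 1976, 1982, 1993, 1999, 2004 — 7 in total.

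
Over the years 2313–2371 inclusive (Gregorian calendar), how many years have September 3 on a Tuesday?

Track September 3's weekday year by year (advancing +1, or +2 across a Feb 29):
  2313: Wed  2314: Thu (+1)  2315: Fri (+1)  2316: Sun (+2)  2317: Mon (+1)
  2318: Tue (+1) ✓  2319: Wed (+1)  2320: Fri (+2)  2321: Sat (+1)  2322: Sun (+1)
  2323: Mon (+1)  2324: Wed (+2)  2325: Thu (+1)  2326: Fri (+1)  … (31 more years) …
  2358: Wed (+1)  2359: Thu (+1)  2360: Sat (+2)  2361: Sun (+1)  2362: Mon (+1)
  2363: Tue (+1) ✓  2364: Thu (+2)  2365: Fri (+1)  2366: Sat (+1)  2367: Sun (+1)
  2368: Tue (+2) ✓  2369: Wed (+1)  2370: Thu (+1)  2371: Fri (+1)
Tuesday years: 2318, 2329, 2335, 2340, 2346, 2357, 2363, 2368 — 8 in total.

8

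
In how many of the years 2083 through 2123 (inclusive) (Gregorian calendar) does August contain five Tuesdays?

18

August has 31 days; it has five Tuesdays when Tuesday falls among the first (month-length − 28) days — i.e. when August 1 is one of Tuesday/Monday/Sunday.
August 1 by year: 2083:Sun✓ 2084:Tue✓ 2085:Wed 2086:Thu 2087:Fri 2088:Sun✓ 2089:Mon✓ 2090:Tue✓ 2091:Wed 2092:Fri 2093:Sat 2094:Sun✓ 2095:Mon✓ 2096:Wed 2097:Thu …(11 more)… 2109:Thu 2110:Fri 2111:Sat 2112:Mon✓ 2113:Tue✓ 2114:Wed 2115:Thu 2116:Sat 2117:Sun✓ 2118:Mon✓ 2119:Tue✓ 2120:Thu 2121:Fri 2122:Sat 2123:Sun✓
Years with five Tuesdays: 2083, 2084, 2088, 2089, 2090, 2094, 2095, 2100, 2101, 2102, 2106, 2107, 2112, 2113, 2117, 2118, 2119, 2123 → 18.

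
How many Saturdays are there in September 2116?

September 2116 has 30 days and begins on Tuesday.
The first Saturday is September 5.
Saturdays fall on 5, 12, 19, 26 — that's 4.

4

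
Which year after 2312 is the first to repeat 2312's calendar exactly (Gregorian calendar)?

2340

Two years share a calendar iff Jan 1 falls on the same weekday and both are leap or both are common. 2312: Jan 1 is Monday, leap year.
2313: Jan 1 Wednesday, common
2314: Jan 1 Thursday, common
2315: Jan 1 Friday, common
2316: Jan 1 Saturday, leap
2317: Jan 1 Monday, common
2318: Jan 1 Tuesday, common
2319: Jan 1 Wednesday, common
2320: Jan 1 Thursday, leap
2321: Jan 1 Saturday, common
2322: Jan 1 Sunday, common
2323: Jan 1 Monday, common
2324: Jan 1 Tuesday, leap
2325: Jan 1 Thursday, common
2326: Jan 1 Friday, common
2327: Jan 1 Saturday, common
2328: Jan 1 Sunday, leap
2329: Jan 1 Tuesday, common
2330: Jan 1 Wednesday, common
2331: Jan 1 Thursday, common
2332: Jan 1 Friday, leap
2333: Jan 1 Sunday, common
2334: Jan 1 Monday, common
2335: Jan 1 Tuesday, common
2336: Jan 1 Wednesday, leap
2337: Jan 1 Friday, common
2338: Jan 1 Saturday, common
2339: Jan 1 Sunday, common
2340: Jan 1 Monday, leap
2340 matches on both conditions.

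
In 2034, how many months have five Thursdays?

A month of length L has five Thursdays iff its first Thursday is on day ≤ L−28 (so day 1–3 in a 31-day month, 1–2 in a 30-day month, day 1 in a leap February).
Checking each month of 2034: Jan starts Sun (31d); Feb starts Wed (28d); Mar starts Wed (31d) ✓; Apr starts Sat (30d); May starts Mon (31d); Jun starts Thu (30d) ✓; Jul starts Sat (31d); Aug starts Tue (31d) ✓; Sep starts Fri (30d); Oct starts Sun (31d); Nov starts Wed (30d) ✓; Dec starts Fri (31d).
Five-Thursday months: March, June, August, November → 4.

4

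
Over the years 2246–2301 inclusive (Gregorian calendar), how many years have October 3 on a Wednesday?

Track October 3's weekday year by year (advancing +1, or +2 across a Feb 29):
  2246: Sat  2247: Sun (+1)  2248: Tue (+2)  2249: Wed (+1) ✓  2250: Thu (+1)
  2251: Fri (+1)  2252: Sun (+2)  2253: Mon (+1)  2254: Tue (+1)  2255: Wed (+1) ✓
  2256: Fri (+2)  2257: Sat (+1)  2258: Sun (+1)  2259: Mon (+1)  … (28 more years) …
  2288: Wed (+2) ✓  2289: Thu (+1)  2290: Fri (+1)  2291: Sat (+1)  2292: Mon (+2)
  2293: Tue (+1)  2294: Wed (+1) ✓  2295: Thu (+1)  2296: Sat (+2)  2297: Sun (+1)
  2298: Mon (+1)  2299: Tue (+1)  2300: Wed (+1) ✓  2301: Thu (+1)
Wednesday years: 2249, 2255, 2260, 2266, 2277, 2283, 2288, 2294, 2300 — 9 in total.

9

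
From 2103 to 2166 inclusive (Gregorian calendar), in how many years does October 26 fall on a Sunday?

Track October 26's weekday year by year (advancing +1, or +2 across a Feb 29):
  2103: Fri  2104: Sun (+2) ✓  2105: Mon (+1)  2106: Tue (+1)  2107: Wed (+1)
  2108: Fri (+2)  2109: Sat (+1)  2110: Sun (+1) ✓  2111: Mon (+1)  2112: Wed (+2)
  2113: Thu (+1)  2114: Fri (+1)  2115: Sat (+1)  2116: Mon (+2)  … (36 more years) …
  2153: Fri (+1)  2154: Sat (+1)  2155: Sun (+1) ✓  2156: Tue (+2)  2157: Wed (+1)
  2158: Thu (+1)  2159: Fri (+1)  2160: Sun (+2) ✓  2161: Mon (+1)  2162: Tue (+1)
  2163: Wed (+1)  2164: Fri (+2)  2165: Sat (+1)  2166: Sun (+1) ✓
Sunday years: 2104, 2110, 2121, 2127, 2132, 2138, 2149, 2155, 2160, 2166 — 10 in total.

10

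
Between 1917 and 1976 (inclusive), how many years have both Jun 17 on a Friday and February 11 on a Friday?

Check each year's weekday for Jun 17 and February 11:
  1917: Sun/Sun  1918: Mon/Mon  1919: Tue/Tue  1920: Thu/Wed  1921: Fri/Fri ✓  1922: Sat/Sat  1923: Sun/Sun  1924: Tue/Mon  1925: Wed/Wed  1926: Thu/Thu  1927: Fri/Fri ✓  1928: Sun/Sat  1929: Mon/Mon  1930: Tue/Tue  …(32 more)…  1963: Mon/Mon  1964: Wed/Tue  1965: Thu/Thu  1966: Fri/Fri ✓  1967: Sat/Sat  1968: Mon/Sun  1969: Tue/Tue  1970: Wed/Wed  1971: Thu/Thu  1972: Sat/Fri  1973: Sun/Sun  1974: Mon/Mon  1975: Tue/Tue  1976: Thu/Wed
Both conditions hold in: 1921, 1927, 1938, 1949, 1955, 1966 — 6.

6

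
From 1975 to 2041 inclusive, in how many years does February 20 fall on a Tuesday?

9

Track February 20's weekday year by year (advancing +1, or +2 across a Feb 29):
  1975: Thu  1976: Fri (+1)  1977: Sun (+2)  1978: Mon (+1)  1979: Tue (+1) ✓
  1980: Wed (+1)  1981: Fri (+2)  1982: Sat (+1)  1983: Sun (+1)  1984: Mon (+1)
  1985: Wed (+2)  1986: Thu (+1)  1987: Fri (+1)  1988: Sat (+1)  … (39 more years) …
  2028: Sun (+1)  2029: Tue (+2) ✓  2030: Wed (+1)  2031: Thu (+1)  2032: Fri (+1)
  2033: Sun (+2)  2034: Mon (+1)  2035: Tue (+1) ✓  2036: Wed (+1)  2037: Fri (+2)
  2038: Sat (+1)  2039: Sun (+1)  2040: Mon (+1)  2041: Wed (+2)
Tuesday years: 1979, 1990, 1996, 2001, 2007, 2018, 2024, 2029, 2035 — 9 in total.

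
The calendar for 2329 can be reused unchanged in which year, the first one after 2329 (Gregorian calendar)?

2335

Two years share a calendar iff Jan 1 falls on the same weekday and both are leap or both are common. 2329: Jan 1 is Tuesday, common year.
2330: Jan 1 Wednesday, common
2331: Jan 1 Thursday, common
2332: Jan 1 Friday, leap
2333: Jan 1 Sunday, common
2334: Jan 1 Monday, common
2335: Jan 1 Tuesday, common
2335 matches on both conditions.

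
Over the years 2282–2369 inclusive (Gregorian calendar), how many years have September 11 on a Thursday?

Track September 11's weekday year by year (advancing +1, or +2 across a Feb 29):
  2282: Mon  2283: Tue (+1)  2284: Thu (+2) ✓  2285: Fri (+1)  2286: Sat (+1)
  2287: Sun (+1)  2288: Tue (+2)  2289: Wed (+1)  2290: Thu (+1) ✓  2291: Fri (+1)
  2292: Sun (+2)  2293: Mon (+1)  2294: Tue (+1)  2295: Wed (+1)  … (60 more years) …
  2356: Tue (+2)  2357: Wed (+1)  2358: Thu (+1) ✓  2359: Fri (+1)  2360: Sun (+2)
  2361: Mon (+1)  2362: Tue (+1)  2363: Wed (+1)  2364: Fri (+2)  2365: Sat (+1)
  2366: Sun (+1)  2367: Mon (+1)  2368: Wed (+2)  2369: Thu (+1) ✓
Thursday years: 2284, 2290, 2302, 2313, 2319, 2324, 2330, 2341, 2347, 2352, 2358, 2369 — 12 in total.

12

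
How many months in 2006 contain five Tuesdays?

4

A month of length L has five Tuesdays iff its first Tuesday is on day ≤ L−28 (so day 1–3 in a 31-day month, 1–2 in a 30-day month, day 1 in a leap February).
Checking each month of 2006: Jan starts Sun (31d) ✓; Feb starts Wed (28d); Mar starts Wed (31d); Apr starts Sat (30d); May starts Mon (31d) ✓; Jun starts Thu (30d); Jul starts Sat (31d); Aug starts Tue (31d) ✓; Sep starts Fri (30d); Oct starts Sun (31d) ✓; Nov starts Wed (30d); Dec starts Fri (31d).
Five-Tuesday months: January, May, August, October → 4.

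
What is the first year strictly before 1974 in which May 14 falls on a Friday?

1971

From one year to the next, a fixed date's weekday advances by 1, or by 2 when a Feb 29 lies between the two dates.
1974: May 14 is Tuesday.
1973: Monday (−1)
1972: Sunday (−1)
1971: Friday (−2)
May 14 falls on a Friday in 1971.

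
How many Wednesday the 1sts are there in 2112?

Check the 1st of each month of 2112: Jan 1: Fri, Feb 1: Mon, Mar 1: Tue, Apr 1: Fri, May 1: Sun, Jun 1: Wed, Jul 1: Fri, Aug 1: Mon, Sep 1: Thu, Oct 1: Sat, Nov 1: Tue, Dec 1: Thu.
Wednesday occurs in June — 1 month.

1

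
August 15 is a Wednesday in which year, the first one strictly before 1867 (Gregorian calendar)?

1866

From one year to the next, a fixed date's weekday advances by 1, or by 2 when a Feb 29 lies between the two dates.
1867: August 15 is Thursday.
1866: Wednesday (−1)
August 15 falls on a Wednesday in 1866.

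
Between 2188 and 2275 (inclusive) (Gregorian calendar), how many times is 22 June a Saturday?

13

Track 22 June's weekday year by year (advancing +1, or +2 across a Feb 29):
  2188: Sun  2189: Mon (+1)  2190: Tue (+1)  2191: Wed (+1)  2192: Fri (+2)
  2193: Sat (+1) ✓  2194: Sun (+1)  2195: Mon (+1)  2196: Wed (+2)  2197: Thu (+1)
  2198: Fri (+1)  2199: Sat (+1) ✓  2200: Sun (+1)  2201: Mon (+1)  … (60 more years) …
  2262: Sun (+1)  2263: Mon (+1)  2264: Wed (+2)  2265: Thu (+1)  2266: Fri (+1)
  2267: Sat (+1) ✓  2268: Mon (+2)  2269: Tue (+1)  2270: Wed (+1)  2271: Thu (+1)
  2272: Sat (+2) ✓  2273: Sun (+1)  2274: Mon (+1)  2275: Tue (+1)
Saturday years: 2193, 2199, 2205, 2211, 2216, 2222, 2233, 2239, 2244, 2250, 2261, 2267, 2272 — 13 in total.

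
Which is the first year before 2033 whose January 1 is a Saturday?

2028

Jan 1 advances by 2 weekdays after a leap year and by 1 after a common year.
2033: Jan 1 is Saturday.
2032: Thursday (leap)
2031: Wednesday
2030: Tuesday
2029: Monday
2028: Saturday (leap)
2028 begins on a Saturday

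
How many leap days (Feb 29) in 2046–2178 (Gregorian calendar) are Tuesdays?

Leap years in 2046–2178: 32 of them.
Feb 29 weekday advances by 5 (mod 7) from one leap year to the next four years later (or differs when a century non-leap intervenes).
Leap-day weekdays: 2048:Sat 2052:Thu 2056:Tue✓ 2060:Sun 2064:Fri 2068:Wed 2072:Mon 2076:Sat 2080:Thu 2084:Tue✓ 2088:Sun 2092:Fri 2096:Wed …(6 more)… 2128:Sun 2132:Fri 2136:Wed 2140:Mon 2144:Sat 2148:Thu 2152:Tue✓ 2156:Sun 2160:Fri 2164:Wed 2168:Mon 2172:Sat 2176:Thu
Tuesday: 2056, 2084, 2124, 2152 → 4.

4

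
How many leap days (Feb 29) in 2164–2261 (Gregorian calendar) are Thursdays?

3

Leap years in 2164–2261: 24 of them.
Feb 29 weekday advances by 5 (mod 7) from one leap year to the next four years later (or differs when a century non-leap intervenes).
Leap-day weekdays: 2164:Wed 2168:Mon 2172:Sat 2176:Thu✓ 2180:Tue 2184:Sun 2188:Fri 2192:Wed 2196:Mon 2204:Wed 2208:Mon 2212:Sat 2216:Thu✓ 2220:Tue 2224:Sun 2228:Fri 2232:Wed 2236:Mon 2240:Sat 2244:Thu✓ 2248:Tue 2252:Sun 2256:Fri 2260:Wed
Thursday: 2176, 2216, 2244 → 3.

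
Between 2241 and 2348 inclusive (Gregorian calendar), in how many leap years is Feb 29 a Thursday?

4

Leap years in 2241–2348: 26 of them.
Feb 29 weekday advances by 5 (mod 7) from one leap year to the next four years later (or differs when a century non-leap intervenes).
Leap-day weekdays: 2244:Thu✓ 2248:Tue 2252:Sun 2256:Fri 2260:Wed 2264:Mon 2268:Sat 2272:Thu✓ 2276:Tue 2280:Sun 2284:Fri 2288:Wed 2292:Mon 2296:Sat 2304:Mon 2308:Sat 2312:Thu✓ 2316:Tue 2320:Sun 2324:Fri 2328:Wed 2332:Mon 2336:Sat 2340:Thu✓ 2344:Tue 2348:Sun
Thursday: 2244, 2272, 2312, 2340 → 4.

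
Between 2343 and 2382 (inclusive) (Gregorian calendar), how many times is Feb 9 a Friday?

Track Feb 9's weekday year by year (advancing +1, or +2 across a Feb 29):
  2343: Tue  2344: Wed (+1)  2345: Fri (+2) ✓  2346: Sat (+1)  2347: Sun (+1)
  2348: Mon (+1)  2349: Wed (+2)  2350: Thu (+1)  2351: Fri (+1) ✓  2352: Sat (+1)
  2353: Mon (+2)  2354: Tue (+1)  2355: Wed (+1)  2356: Thu (+1)  … (12 more years) …
  2369: Sun (+2)  2370: Mon (+1)  2371: Tue (+1)  2372: Wed (+1)  2373: Fri (+2) ✓
  2374: Sat (+1)  2375: Sun (+1)  2376: Mon (+1)  2377: Wed (+2)  2378: Thu (+1)
  2379: Fri (+1) ✓  2380: Sat (+1)  2381: Mon (+2)  2382: Tue (+1)
Friday years: 2345, 2351, 2362, 2368, 2373, 2379 — 6 in total.

6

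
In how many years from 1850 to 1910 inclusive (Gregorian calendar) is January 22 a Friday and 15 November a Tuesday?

3

Check each year's weekday for January 22 and 15 November:
  1850: Tue/Fri  1851: Wed/Sat  1852: Thu/Mon  1853: Sat/Tue  1854: Sun/Wed  1855: Mon/Thu  1856: Tue/Sat  1857: Thu/Sun  1858: Fri/Mon  1859: Sat/Tue  1860: Sun/Thu  1861: Tue/Fri  1862: Wed/Sat  1863: Thu/Sun  …(33 more)…  1897: Fri/Mon  1898: Sat/Tue  1899: Sun/Wed  1900: Mon/Thu  1901: Tue/Fri  1902: Wed/Sat  1903: Thu/Sun  1904: Fri/Tue ✓  1905: Sun/Wed  1906: Mon/Thu  1907: Tue/Fri  1908: Wed/Sun  1909: Fri/Mon  1910: Sat/Tue
Both conditions hold in: 1864, 1892, 1904 — 3.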